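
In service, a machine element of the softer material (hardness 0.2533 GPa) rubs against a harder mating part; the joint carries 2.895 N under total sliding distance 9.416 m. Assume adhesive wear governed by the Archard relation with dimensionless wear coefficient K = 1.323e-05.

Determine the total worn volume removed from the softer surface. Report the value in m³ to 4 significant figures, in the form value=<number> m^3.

The algebra holds full float precision, and the intermediates appear rounded. Rounded once at the end to four significant figures.
Convert: Hardness H = 0.2533 GPa = 2.533e+08 Pa.
Working in SI base units: W = 2.895 N, H = 2.533e+08 Pa, K = 1.323e-05.
Archard volume V = K·W·L/H = 1.323e-05 · 2.895 · 9.416 / 2.533e+08 = 1.424e-12 m³.

value=1.424e-12 m^3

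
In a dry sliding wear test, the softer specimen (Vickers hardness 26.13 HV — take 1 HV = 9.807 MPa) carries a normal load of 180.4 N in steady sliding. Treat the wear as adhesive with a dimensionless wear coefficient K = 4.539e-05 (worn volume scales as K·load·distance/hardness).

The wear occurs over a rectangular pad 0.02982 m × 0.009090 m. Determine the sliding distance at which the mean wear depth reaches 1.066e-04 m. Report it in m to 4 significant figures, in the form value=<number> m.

Each operation maintains full precision. Intermediates are printed rounded. Rounded just once to four significant figures.
Convert: Hardness H = 26.13 HV × 9.807 MPa/HV = 256.3 MPa = 2.563e+08 Pa.
Convert: Contact area A = 0.02982 m × 0.009090 m = 2.711e-04 m².
Restated in SI base units: W = 180.4 N, H = 2.563e+08 Pa, K = 4.539e-05.
Allowed volume V_lim = h_lim·A = 1.066e-04 · 2.711e-04 = 2.890e-08 m³.
Thus life L = V_lim·H/(K·W) = 2.890e-08 · 2.563e+08 / (4.539e-05 · 180.4) = 904.3 m.

value=904.3 m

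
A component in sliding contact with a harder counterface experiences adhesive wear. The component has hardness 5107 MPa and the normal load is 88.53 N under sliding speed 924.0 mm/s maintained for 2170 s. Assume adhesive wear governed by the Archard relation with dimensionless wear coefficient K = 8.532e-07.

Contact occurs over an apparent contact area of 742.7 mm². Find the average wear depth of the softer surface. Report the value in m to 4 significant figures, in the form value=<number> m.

value=3.993e-08 m

Intermediates appear rounded — all arithmetic carries full precision, and rounded once at the end to four significant figures.
Convert: Sliding speed v = 924.0 mm/s = 0.9240 m/s. Total distance L = v·t = 0.9240 m/s × 2170 s = 2005 m.
Convert: Hardness H = 5107 MPa = 5.107e+09 Pa.
Convert: Contact area A = 742.7 mm² = 7.427e-04 m².
In SI base units: W = 88.53 N, H = 5.107e+09 Pa, K = 8.532e-07.
Archard relation: V = K·W·L/H = 8.532e-07 · 88.53 · 2005 / 5.107e+09 = 2.966e-11 m³.
Depth h = V/A = 2.966e-11 / 7.427e-04 = 3.993e-08 m.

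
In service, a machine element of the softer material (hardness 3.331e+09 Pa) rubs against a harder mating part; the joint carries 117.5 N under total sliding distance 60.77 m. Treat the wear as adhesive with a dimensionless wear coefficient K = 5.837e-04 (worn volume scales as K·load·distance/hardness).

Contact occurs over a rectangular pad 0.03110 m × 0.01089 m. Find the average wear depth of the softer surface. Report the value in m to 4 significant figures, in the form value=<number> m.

value=3.694e-06 m

The intermediates are printed rounded, and every step carries full float precision, and rounded just once: 4 significant figures.
Contact area A = 0.03110 m × 0.01089 m = 3.387e-04 m².
Expressed in SI base units: W = 117.5 N, H = 3.331e+09 Pa, K = 5.837e-04.
Wear volume V = K·W·L/H = 5.837e-04 · 117.5 · 60.77 / 3.331e+09 = 1.251e-09 m³.
Average depth h = V/A = 1.251e-09 / 3.387e-04 = 3.694e-06 m.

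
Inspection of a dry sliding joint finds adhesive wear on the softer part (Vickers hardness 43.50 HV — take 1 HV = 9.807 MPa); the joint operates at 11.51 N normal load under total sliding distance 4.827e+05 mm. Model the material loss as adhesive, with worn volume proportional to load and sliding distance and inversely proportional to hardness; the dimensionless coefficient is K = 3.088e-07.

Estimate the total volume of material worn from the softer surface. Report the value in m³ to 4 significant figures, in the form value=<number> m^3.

The intermediates are shown rounded. Each operation runs at exact precision, and rounded once at the end to 4 significant digits.
Convert: Sliding distance L = 4.827e+05 mm = 482.7 m.
Convert: Hardness H = 43.50 HV × 9.807 MPa/HV = 426.6 MPa = 4.266e+08 Pa.
Restated in SI base units: W = 11.51 N, H = 4.266e+08 Pa, K = 3.088e-07.
Volume removed: V = K·W·L/H = 3.088e-07 · 11.51 · 482.7 / 4.266e+08 = 4.022e-12 m³.

value=4.022e-12 m^3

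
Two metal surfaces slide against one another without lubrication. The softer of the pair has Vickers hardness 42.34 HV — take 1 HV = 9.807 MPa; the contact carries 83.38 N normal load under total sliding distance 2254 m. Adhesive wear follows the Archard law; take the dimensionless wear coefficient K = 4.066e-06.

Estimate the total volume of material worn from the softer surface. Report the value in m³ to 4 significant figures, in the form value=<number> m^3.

value=1.840e-09 m^3

Intermediates are shown rounded. Each operation runs at full precision — one final rounding to four significant digits.
Convert: Hardness H = 42.34 HV × 9.807 MPa/HV = 415.2 MPa = 4.152e+08 Pa.
In SI base units, W = 83.38 N, H = 4.152e+08 Pa, K = 4.066e-06.
Archard volume V = K·W·L/H = 4.066e-06 · 83.38 · 2254 / 4.152e+08 = 1.840e-09 m³.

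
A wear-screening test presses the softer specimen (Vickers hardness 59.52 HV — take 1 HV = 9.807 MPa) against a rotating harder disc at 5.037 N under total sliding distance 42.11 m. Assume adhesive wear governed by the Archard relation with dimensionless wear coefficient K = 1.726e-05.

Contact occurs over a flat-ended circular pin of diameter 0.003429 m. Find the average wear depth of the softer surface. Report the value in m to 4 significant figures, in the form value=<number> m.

Every step keeps exact precision, and the intermediates are displayed rounded; rounded once at the end: 4 significant figures.
Convert: Hardness H = 59.52 HV × 9.807 MPa/HV = 583.7 MPa = 5.837e+08 Pa.
Convert: Contact area A = π·d²/4 = π·(0.003429 m)²/4 = 9.235e-06 m².
Restated in SI base units: W = 5.037 N, H = 5.837e+08 Pa, K = 1.726e-05.
The Archard volume V = K·W·L/H = 1.726e-05 · 5.037 · 42.11 / 5.837e+08 = 6.272e-12 m³.
Average depth h = V/A = 6.272e-12 / 9.235e-06 = 6.792e-07 m.

value=6.792e-07 m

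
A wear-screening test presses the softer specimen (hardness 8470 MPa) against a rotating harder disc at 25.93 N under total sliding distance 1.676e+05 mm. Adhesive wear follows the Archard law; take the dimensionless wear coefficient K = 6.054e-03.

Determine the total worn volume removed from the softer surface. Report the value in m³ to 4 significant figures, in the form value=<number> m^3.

value=3.106e-09 m^3

Intermediates are displayed rounded — the computation maintains exact precision — one last rounding, at four significant figures.
Convert: Distance covered L = 1.676e+05 mm = 167.6 m.
Convert: Hardness H = 8470 MPa = 8.470e+09 Pa.
Expressed in SI base units: W = 25.93 N, H = 8.470e+09 Pa, K = 6.054e-03.
Volume removed: V = K·W·L/H = 6.054e-03 · 25.93 · 167.6 / 8.470e+09 = 3.106e-09 m³.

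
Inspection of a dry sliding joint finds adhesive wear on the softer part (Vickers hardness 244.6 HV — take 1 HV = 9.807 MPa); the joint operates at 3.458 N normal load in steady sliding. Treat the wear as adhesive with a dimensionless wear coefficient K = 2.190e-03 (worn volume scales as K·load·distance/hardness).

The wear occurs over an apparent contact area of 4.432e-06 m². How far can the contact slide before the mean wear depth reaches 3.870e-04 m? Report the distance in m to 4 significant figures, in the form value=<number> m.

The computation runs at exact precision; the intermediates are shown rounded. Rounded just once: 4 significant figures.
Convert: Hardness H = 244.6 HV × 9.807 MPa/HV = 2399 MPa = 2.399e+09 Pa.
Collected in SI base units: W = 3.458 N, H = 2.399e+09 Pa, K = 2.190e-03.
Wearable volume V_lim = h_lim·A = 3.870e-04 · 4.432e-06 = 1.715e-09 m³.
Life L = V_lim·H/(K·W) = 1.715e-09 · 2.399e+09 / (2.190e-03 · 3.458) = 543.3 m.

value=543.3 m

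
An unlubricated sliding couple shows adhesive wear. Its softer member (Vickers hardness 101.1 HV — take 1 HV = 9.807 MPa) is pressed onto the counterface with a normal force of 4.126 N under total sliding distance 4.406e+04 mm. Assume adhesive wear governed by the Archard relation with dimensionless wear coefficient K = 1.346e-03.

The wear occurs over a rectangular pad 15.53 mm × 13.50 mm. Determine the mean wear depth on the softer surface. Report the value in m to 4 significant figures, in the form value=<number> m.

The computation keeps full float precision — intermediates appear rounded. Rounded just once, at 4 significant digits.
Distance covered L = 4.406e+04 mm = 44.06 m.
Hardness H = 101.1 HV × 9.807 MPa/HV = 991.5 MPa = 9.915e+08 Pa.
Pad sides 15.53 mm × 13.50 mm = 0.01553 m × 0.01350 m. Contact area A = 0.01553 m × 0.01350 m = 2.097e-04 m².
Restated in SI base units: W = 4.126 N, H = 9.915e+08 Pa, K = 1.346e-03.
Worn volume V = K·W·L/H = 1.346e-03 · 4.126 · 44.06 / 9.915e+08 = 2.468e-10 m³.
Depth h = V/A = 2.468e-10 / 2.097e-04 = 1.177e-06 m.

value=1.177e-06 m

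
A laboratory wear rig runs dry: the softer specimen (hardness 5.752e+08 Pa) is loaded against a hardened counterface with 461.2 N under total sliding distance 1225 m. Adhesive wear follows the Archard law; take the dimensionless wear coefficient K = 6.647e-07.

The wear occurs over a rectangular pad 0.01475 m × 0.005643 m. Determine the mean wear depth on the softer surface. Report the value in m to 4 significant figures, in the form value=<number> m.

Intermediate values are printed rounded — all working math maintains exact precision. Rounded once at the end: four significant figures.
Convert: Contact area A = 0.01475 m × 0.005643 m = 8.323e-05 m².
As SI base values: W = 461.2 N, H = 5.752e+08 Pa, K = 6.647e-07.
Archard relation: V = K·W·L/H = 6.647e-07 · 461.2 · 1225 / 5.752e+08 = 6.529e-10 m³.
Mean wear depth h = V/A = 6.529e-10 / 8.323e-05 = 7.844e-06 m.

value=7.844e-06 m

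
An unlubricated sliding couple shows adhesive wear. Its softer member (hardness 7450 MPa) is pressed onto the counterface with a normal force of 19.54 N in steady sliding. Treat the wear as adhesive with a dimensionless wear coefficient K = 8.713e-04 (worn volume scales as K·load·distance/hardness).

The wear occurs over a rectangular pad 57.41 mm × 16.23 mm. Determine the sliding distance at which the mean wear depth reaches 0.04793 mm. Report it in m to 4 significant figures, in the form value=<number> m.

The intermediates appear rounded. The algebra maintains full float precision — one last rounding to 4 significant digits.
Convert: Hardness H = 7450 MPa = 7.450e+09 Pa.
Convert: Pad sides 57.41 mm × 16.23 mm = 0.05741 m × 0.01623 m. Contact area A = 0.05741 m × 0.01623 m = 9.318e-04 m².
Convert: Depth limit h_lim = 0.04793 mm = 4.793e-05 m.
Expressed in SI base units: W = 19.54 N, H = 7.450e+09 Pa, K = 8.713e-04.
Wearable volume V_lim = h_lim·A = 4.793e-05 · 9.318e-04 = 4.466e-08 m³.
Life L = V_lim·H/(K·W) = 4.466e-08 · 7.450e+09 / (8.713e-04 · 19.54) = 1.954e+04 m.

value=1.954e+04 m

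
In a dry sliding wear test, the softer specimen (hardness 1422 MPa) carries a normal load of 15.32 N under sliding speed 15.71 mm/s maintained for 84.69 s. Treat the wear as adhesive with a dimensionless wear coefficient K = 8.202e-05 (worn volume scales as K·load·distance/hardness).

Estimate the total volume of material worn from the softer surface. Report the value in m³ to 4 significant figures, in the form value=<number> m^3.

All arithmetic runs at full float precision — intermediate values are displayed rounded — rounded once at the end to four significant figures.
Sliding speed v = 15.71 mm/s = 0.01571 m/s. Total distance L = v·t = 0.01571 m/s × 84.69 s = 1.330 m.
Hardness H = 1422 MPa = 1.422e+09 Pa.
In SI base units, W = 15.32 N, H = 1.422e+09 Pa, K = 8.202e-05.
Worn volume V = K·W·L/H = 8.202e-05 · 15.32 · 1.330 / 1.422e+09 = 1.176e-12 m³.

value=1.176e-12 m^3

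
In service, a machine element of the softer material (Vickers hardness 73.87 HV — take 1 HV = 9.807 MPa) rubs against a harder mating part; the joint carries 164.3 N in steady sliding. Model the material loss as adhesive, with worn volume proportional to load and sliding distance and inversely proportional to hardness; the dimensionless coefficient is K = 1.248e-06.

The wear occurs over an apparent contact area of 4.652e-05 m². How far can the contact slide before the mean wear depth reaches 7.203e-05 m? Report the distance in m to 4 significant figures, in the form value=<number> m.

value=1.184e+04 m

The computation carries exact precision. Intermediate values appear rounded, and rounded once at the end, at 4 significant digits.
Convert: Hardness H = 73.87 HV × 9.807 MPa/HV = 724.4 MPa = 7.244e+08 Pa.
As SI base values: W = 164.3 N, H = 7.244e+08 Pa, K = 1.248e-06.
Allowed volume V_lim = h_lim·A = 7.203e-05 · 4.652e-05 = 3.351e-09 m³.
Inverting, life L = V_lim·H/(K·W) = 3.351e-09 · 7.244e+08 / (1.248e-06 · 164.3) = 1.184e+04 m.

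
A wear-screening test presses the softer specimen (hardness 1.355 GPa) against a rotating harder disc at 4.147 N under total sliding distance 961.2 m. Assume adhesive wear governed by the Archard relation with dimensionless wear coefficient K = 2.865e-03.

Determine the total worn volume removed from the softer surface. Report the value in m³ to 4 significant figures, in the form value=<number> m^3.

value=8.428e-09 m^3

The algebra keeps full precision, and the intermediates are shown rounded. Rounded just once: 4 significant figures.
Hardness H = 1.355 GPa = 1.355e+09 Pa.
In SI base units, W = 4.147 N, H = 1.355e+09 Pa, K = 2.865e-03.
Worn volume V = K·W·L/H = 2.865e-03 · 4.147 · 961.2 / 1.355e+09 = 8.428e-09 m³.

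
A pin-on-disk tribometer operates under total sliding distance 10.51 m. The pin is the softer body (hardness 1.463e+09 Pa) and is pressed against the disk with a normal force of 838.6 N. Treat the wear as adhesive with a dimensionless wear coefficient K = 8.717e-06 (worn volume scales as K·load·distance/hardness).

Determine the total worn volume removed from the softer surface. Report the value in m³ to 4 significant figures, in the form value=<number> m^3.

value=5.251e-11 m^3

The intermediates are displayed rounded — every step keeps exact precision. Rounded just once, at 4 significant digits.
Restated in SI base units: W = 838.6 N, H = 1.463e+09 Pa, K = 8.717e-06.
The Archard volume V = K·W·L/H = 8.717e-06 · 838.6 · 10.51 / 1.463e+09 = 5.251e-11 m³.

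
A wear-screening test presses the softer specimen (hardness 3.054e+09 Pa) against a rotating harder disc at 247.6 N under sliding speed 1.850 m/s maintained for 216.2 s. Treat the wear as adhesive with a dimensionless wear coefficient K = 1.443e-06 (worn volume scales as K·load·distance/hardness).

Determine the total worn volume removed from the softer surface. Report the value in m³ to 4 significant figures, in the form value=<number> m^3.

value=4.679e-11 m^3

All working math runs at full precision — intermediates are printed rounded; a lone final rounding: 4 significant figures.
Distance covered L = v·t = 1.850 m/s × 216.2 s = 400.0 m.
Working in SI base units: W = 247.6 N, H = 3.054e+09 Pa, K = 1.443e-06.
Archard relation: V = K·W·L/H = 1.443e-06 · 247.6 · 400.0 / 3.054e+09 = 4.679e-11 m³.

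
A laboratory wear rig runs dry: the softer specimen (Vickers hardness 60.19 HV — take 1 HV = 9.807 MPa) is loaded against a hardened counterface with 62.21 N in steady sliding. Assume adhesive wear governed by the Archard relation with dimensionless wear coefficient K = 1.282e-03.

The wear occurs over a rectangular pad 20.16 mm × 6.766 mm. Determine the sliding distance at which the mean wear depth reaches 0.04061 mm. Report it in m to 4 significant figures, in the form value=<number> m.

The algebra carries full precision, and intermediates are displayed rounded, and one last rounding to 4 significant figures.
Hardness H = 60.19 HV × 9.807 MPa/HV = 590.3 MPa = 5.903e+08 Pa.
Pad sides 20.16 mm × 6.766 mm = 0.02016 m × 0.006766 m. Contact area A = 0.02016 m × 0.006766 m = 1.364e-04 m².
Depth limit h_lim = 0.04061 mm = 4.061e-05 m.
Restated in SI base units: W = 62.21 N, H = 5.903e+08 Pa, K = 1.282e-03.
Volume at the limit: V_lim = h_lim·A = 4.061e-05 · 1.364e-04 = 5.539e-09 m³.
Inverting, life L = V_lim·H/(K·W) = 5.539e-09 · 5.903e+08 / (1.282e-03 · 62.21) = 41.00 m.

value=41.00 m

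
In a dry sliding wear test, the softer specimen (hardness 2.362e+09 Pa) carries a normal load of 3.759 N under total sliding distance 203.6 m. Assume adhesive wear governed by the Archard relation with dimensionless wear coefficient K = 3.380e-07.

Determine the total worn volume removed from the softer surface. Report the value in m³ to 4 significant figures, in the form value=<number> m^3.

value=1.095e-13 m^3

All working math runs at exact precision; intermediate values are displayed rounded. Rounded once at the end, at 4 significant digits.
Working in SI base units: W = 3.759 N, H = 2.362e+09 Pa, K = 3.380e-07.
The Archard volume V = K·W·L/H = 3.380e-07 · 3.759 · 203.6 / 2.362e+09 = 1.095e-13 m³.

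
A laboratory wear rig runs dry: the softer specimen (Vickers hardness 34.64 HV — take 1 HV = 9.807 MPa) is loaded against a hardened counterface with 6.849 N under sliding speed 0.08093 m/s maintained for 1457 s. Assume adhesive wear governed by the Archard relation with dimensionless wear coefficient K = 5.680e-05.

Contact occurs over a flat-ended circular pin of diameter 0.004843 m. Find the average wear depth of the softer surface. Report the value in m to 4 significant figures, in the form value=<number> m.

All working math maintains full float precision; intermediates are printed rounded. Rounded just once, at 4 significant figures.
Sliding distance L = v·t = 0.08093 m/s × 1457 s = 117.9 m.
Hardness H = 34.64 HV × 9.807 MPa/HV = 339.7 MPa = 3.397e+08 Pa.
Contact area A = π·d²/4 = π·(0.004843 m)²/4 = 1.842e-05 m².
Working in SI base units: W = 6.849 N, H = 3.397e+08 Pa, K = 5.680e-05.
Archard relation: V = K·W·L/H = 5.680e-05 · 6.849 · 117.9 / 3.397e+08 = 1.350e-10 m³.
Mean depth h = V/A = 1.350e-10 / 1.842e-05 = 7.330e-06 m.

value=7.330e-06 m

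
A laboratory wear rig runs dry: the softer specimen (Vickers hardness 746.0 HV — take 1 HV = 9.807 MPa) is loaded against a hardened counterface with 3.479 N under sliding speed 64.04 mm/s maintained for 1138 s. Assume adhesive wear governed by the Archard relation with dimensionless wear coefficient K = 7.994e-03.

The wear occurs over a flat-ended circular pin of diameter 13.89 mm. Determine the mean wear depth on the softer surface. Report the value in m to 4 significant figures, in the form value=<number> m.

Each operation keeps exact precision — the intermediates are shown rounded, and one last rounding, at 4 significant figures.
Convert: Sliding speed v = 64.04 mm/s = 0.06404 m/s. Path length L = v·t = 0.06404 m/s × 1138 s = 72.88 m.
Convert: Hardness H = 746.0 HV × 9.807 MPa/HV = 7316 MPa = 7.316e+09 Pa.
Convert: Pin diameter d = 13.89 mm = 0.01389 m. Contact area A = π·d²/4 = π·(0.01389 m)²/4 = 1.515e-04 m².
Expressed in SI base units: W = 3.479 N, H = 7.316e+09 Pa, K = 7.994e-03.
Archard volume V = K·W·L/H = 7.994e-03 · 3.479 · 72.88 / 7.316e+09 = 2.770e-10 m³.
Mean wear depth h = V/A = 2.770e-10 / 1.515e-04 = 1.828e-06 m.

value=1.828e-06 m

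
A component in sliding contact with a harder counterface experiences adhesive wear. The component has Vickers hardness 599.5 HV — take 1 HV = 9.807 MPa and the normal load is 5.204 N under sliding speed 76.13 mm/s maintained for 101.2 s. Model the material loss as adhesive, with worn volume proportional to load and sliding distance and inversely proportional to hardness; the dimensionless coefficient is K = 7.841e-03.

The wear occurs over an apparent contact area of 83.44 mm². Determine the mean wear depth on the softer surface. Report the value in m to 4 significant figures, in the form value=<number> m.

The algebra holds full float precision; shown intermediates are rounded, and one last rounding to 4 significant figures.
Sliding speed v = 76.13 mm/s = 0.07613 m/s. Distance covered L = v·t = 0.07613 m/s × 101.2 s = 7.704 m.
Hardness H = 599.5 HV × 9.807 MPa/HV = 5879 MPa = 5.879e+09 Pa.
Contact area A = 83.44 mm² = 8.344e-05 m².
Expressed in SI base units: W = 5.204 N, H = 5.879e+09 Pa, K = 7.841e-03.
Volume removed: V = K·W·L/H = 7.841e-03 · 5.204 · 7.704 / 5.879e+09 = 5.347e-11 m³.
Depth of wear h = V/A = 5.347e-11 / 8.344e-05 = 6.408e-07 m.

value=6.408e-07 m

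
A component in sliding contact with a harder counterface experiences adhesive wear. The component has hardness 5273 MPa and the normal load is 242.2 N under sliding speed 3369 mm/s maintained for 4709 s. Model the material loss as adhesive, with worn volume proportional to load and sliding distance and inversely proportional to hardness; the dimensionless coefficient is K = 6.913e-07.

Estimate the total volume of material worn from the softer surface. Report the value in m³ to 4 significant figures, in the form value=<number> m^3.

value=5.037e-10 m^3

Intermediates are displayed rounded. Every step runs at full precision, and a single final rounding to four significant figures.
Convert: Sliding speed v = 3369 mm/s = 3.369 m/s. Total distance L = v·t = 3.369 m/s × 4709 s = 1.586e+04 m.
Convert: Hardness H = 5273 MPa = 5.273e+09 Pa.
In SI base units, W = 242.2 N, H = 5.273e+09 Pa, K = 6.913e-07.
By Archard's law, V = K·W·L/H = 6.913e-07 · 242.2 · 1.586e+04 / 5.273e+09 = 5.037e-10 m³.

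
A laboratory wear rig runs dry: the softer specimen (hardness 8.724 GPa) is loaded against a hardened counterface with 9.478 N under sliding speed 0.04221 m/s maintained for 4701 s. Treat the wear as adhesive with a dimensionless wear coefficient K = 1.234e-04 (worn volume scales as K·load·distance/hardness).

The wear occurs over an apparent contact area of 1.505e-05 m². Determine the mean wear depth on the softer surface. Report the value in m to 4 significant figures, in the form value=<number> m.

value=1.768e-06 m

The algebra keeps full precision, and the intermediates appear rounded. Rounded once at the end: 4 significant digits.
Convert: Distance covered L = v·t = 0.04221 m/s × 4701 s = 198.4 m.
Convert: Hardness H = 8.724 GPa = 8.724e+09 Pa.
Restated in SI base units: W = 9.478 N, H = 8.724e+09 Pa, K = 1.234e-04.
Worn volume V = K·W·L/H = 1.234e-04 · 9.478 · 198.4 / 8.724e+09 = 2.660e-11 m³.
Depth h = V/A = 2.660e-11 / 1.505e-05 = 1.768e-06 m.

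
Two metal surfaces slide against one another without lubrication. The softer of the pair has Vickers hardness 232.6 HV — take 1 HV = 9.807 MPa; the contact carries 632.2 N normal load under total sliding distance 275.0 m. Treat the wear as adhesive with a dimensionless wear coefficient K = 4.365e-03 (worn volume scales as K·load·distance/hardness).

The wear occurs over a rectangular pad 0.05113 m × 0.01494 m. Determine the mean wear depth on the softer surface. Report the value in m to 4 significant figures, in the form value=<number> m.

Intermediates are displayed rounded, and each operation keeps exact precision — a single final rounding: four significant digits.
Convert: Hardness H = 232.6 HV × 9.807 MPa/HV = 2281 MPa = 2.281e+09 Pa.
Convert: Contact area A = 0.05113 m × 0.01494 m = 7.639e-04 m².
In SI base units: W = 632.2 N, H = 2.281e+09 Pa, K = 4.365e-03.
Volume removed: V = K·W·L/H = 4.365e-03 · 632.2 · 275.0 / 2.281e+09 = 3.327e-07 m³.
Depth h = V/A = 3.327e-07 / 7.639e-04 = 4.355e-04 m.

value=4.355e-04 m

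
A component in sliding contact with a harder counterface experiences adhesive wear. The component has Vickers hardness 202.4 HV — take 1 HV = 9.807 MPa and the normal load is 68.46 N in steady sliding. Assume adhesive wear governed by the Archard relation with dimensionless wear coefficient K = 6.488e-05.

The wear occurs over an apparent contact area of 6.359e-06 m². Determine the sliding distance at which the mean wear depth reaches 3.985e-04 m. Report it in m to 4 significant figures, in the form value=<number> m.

Intermediates are shown rounded; every step keeps exact precision. Rounded just once: four significant digits.
Convert: Hardness H = 202.4 HV × 9.807 MPa/HV = 1985 MPa = 1.985e+09 Pa.
As SI base values: W = 68.46 N, H = 1.985e+09 Pa, K = 6.488e-05.
Allowed volume V_lim = h_lim·A = 3.985e-04 · 6.359e-06 = 2.534e-09 m³.
Thus life L = V_lim·H/(K·W) = 2.534e-09 · 1.985e+09 / (6.488e-05 · 68.46) = 1132 m.

value=1132 m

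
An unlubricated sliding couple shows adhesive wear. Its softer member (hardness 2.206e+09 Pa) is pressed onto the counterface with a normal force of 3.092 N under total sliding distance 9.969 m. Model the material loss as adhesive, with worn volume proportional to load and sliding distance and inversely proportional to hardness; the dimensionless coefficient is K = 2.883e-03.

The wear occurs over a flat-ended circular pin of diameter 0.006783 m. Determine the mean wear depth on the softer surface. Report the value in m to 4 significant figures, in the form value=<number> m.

All working math maintains exact precision. Printed values are rounded; a lone final rounding: 4 significant figures.
Contact area A = π·d²/4 = π·(0.006783 m)²/4 = 3.614e-05 m².
Restated in SI base units: W = 3.092 N, H = 2.206e+09 Pa, K = 2.883e-03.
Worn volume V = K·W·L/H = 2.883e-03 · 3.092 · 9.969 / 2.206e+09 = 4.028e-11 m³.
Mean wear depth h = V/A = 4.028e-11 / 3.614e-05 = 1.115e-06 m.

value=1.115e-06 m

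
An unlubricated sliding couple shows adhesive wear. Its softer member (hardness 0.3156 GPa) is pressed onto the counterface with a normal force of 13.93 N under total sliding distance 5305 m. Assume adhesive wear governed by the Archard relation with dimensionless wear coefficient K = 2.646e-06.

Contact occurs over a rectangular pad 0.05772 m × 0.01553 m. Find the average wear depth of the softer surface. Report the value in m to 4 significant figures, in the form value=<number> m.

value=6.912e-07 m

The algebra keeps full float precision; intermediates are displayed rounded, and rounded once at the end: 4 significant figures.
Hardness H = 0.3156 GPa = 3.156e+08 Pa.
Contact area A = 0.05772 m × 0.01553 m = 8.964e-04 m².
Working in SI base units: W = 13.93 N, H = 3.156e+08 Pa, K = 2.646e-06.
Archard relation: V = K·W·L/H = 2.646e-06 · 13.93 · 5305 / 3.156e+08 = 6.196e-10 m³.
Depth of wear h = V/A = 6.196e-10 / 8.964e-04 = 6.912e-07 m.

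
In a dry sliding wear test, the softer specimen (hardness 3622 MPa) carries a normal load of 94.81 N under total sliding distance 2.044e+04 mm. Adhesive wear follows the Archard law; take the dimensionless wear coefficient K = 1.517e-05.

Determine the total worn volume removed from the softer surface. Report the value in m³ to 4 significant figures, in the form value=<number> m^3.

Every step carries full precision, and intermediates are printed rounded, and one final rounding, at four significant figures.
Convert: Distance L = 2.044e+04 mm = 20.44 m.
Convert: Hardness H = 3622 MPa = 3.622e+09 Pa.
Expressed in SI base units: W = 94.81 N, H = 3.622e+09 Pa, K = 1.517e-05.
Worn volume V = K·W·L/H = 1.517e-05 · 94.81 · 20.44 / 3.622e+09 = 8.117e-12 m³.

value=8.117e-12 m^3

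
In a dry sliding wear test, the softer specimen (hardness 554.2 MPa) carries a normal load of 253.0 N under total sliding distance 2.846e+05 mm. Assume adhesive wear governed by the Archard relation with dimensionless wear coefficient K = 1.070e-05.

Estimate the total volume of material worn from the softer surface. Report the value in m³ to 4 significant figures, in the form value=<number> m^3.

All working math keeps exact precision — intermediates are displayed rounded, and rounded once at the end: 4 significant digits.
Path length L = 2.846e+05 mm = 284.6 m.
Hardness H = 554.2 MPa = 5.542e+08 Pa.
Collected in SI base units: W = 253.0 N, H = 5.542e+08 Pa, K = 1.070e-05.
Worn volume V = K·W·L/H = 1.070e-05 · 253.0 · 284.6 / 5.542e+08 = 1.390e-09 m³.

value=1.390e-09 m^3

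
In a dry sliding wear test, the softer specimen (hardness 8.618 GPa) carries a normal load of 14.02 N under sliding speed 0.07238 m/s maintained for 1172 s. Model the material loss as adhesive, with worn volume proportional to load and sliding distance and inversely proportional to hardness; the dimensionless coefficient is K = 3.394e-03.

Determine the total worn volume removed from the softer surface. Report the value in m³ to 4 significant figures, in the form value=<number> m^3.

value=4.684e-10 m^3

All arithmetic holds full float precision — intermediate values are printed rounded; rounded once at the end to 4 significant digits.
Sliding distance L = v·t = 0.07238 m/s × 1172 s = 84.83 m.
Hardness H = 8.618 GPa = 8.618e+09 Pa.
Expressed in SI base units: W = 14.02 N, H = 8.618e+09 Pa, K = 3.394e-03.
The Archard volume V = K·W·L/H = 3.394e-03 · 14.02 · 84.83 / 8.618e+09 = 4.684e-10 m³.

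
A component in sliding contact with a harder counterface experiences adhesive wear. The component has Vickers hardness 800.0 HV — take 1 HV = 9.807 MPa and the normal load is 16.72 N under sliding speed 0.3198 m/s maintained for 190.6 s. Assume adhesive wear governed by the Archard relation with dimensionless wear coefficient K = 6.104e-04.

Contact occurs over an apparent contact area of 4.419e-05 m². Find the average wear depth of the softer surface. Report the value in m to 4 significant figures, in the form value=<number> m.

Printed values are rounded; each operation holds full float precision, and a single final rounding, at 4 significant figures.
Convert: Distance covered L = v·t = 0.3198 m/s × 190.6 s = 60.95 m.
Convert: Hardness H = 800.0 HV × 9.807 MPa/HV = 7846 MPa = 7.846e+09 Pa.
SI base units throughout: W = 16.72 N, H = 7.846e+09 Pa, K = 6.104e-04.
Volume removed: V = K·W·L/H = 6.104e-04 · 16.72 · 60.95 / 7.846e+09 = 7.929e-11 m³.
Depth h = V/A = 7.929e-11 / 4.419e-05 = 1.794e-06 m.

value=1.794e-06 m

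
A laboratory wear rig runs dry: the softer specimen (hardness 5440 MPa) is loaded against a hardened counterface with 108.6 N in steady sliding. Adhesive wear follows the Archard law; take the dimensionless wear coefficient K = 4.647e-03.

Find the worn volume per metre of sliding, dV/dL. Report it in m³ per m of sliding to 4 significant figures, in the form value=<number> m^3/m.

value=9.277e-11 m^3/m

The computation maintains exact precision — intermediate values are shown rounded — rounded just once, at four significant figures.
Hardness H = 5440 MPa = 5.440e+09 Pa.
As SI base values: W = 108.6 N, H = 5.440e+09 Pa, K = 4.647e-03.
Volumetric rate dV/dL = K·W/H (no L dependence): 4.647e-03 · 108.6 / 5.440e+09 = 9.277e-11 m³/m.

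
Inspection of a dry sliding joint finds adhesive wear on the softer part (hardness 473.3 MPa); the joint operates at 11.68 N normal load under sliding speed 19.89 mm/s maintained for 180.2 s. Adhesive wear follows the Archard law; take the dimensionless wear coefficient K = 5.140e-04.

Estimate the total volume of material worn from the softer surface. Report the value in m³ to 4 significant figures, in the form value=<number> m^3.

The intermediates are printed rounded; the algebra carries exact precision — one last rounding to four significant digits.
Sliding speed v = 19.89 mm/s = 0.01989 m/s. Path length L = v·t = 0.01989 m/s × 180.2 s = 3.584 m.
Hardness H = 473.3 MPa = 4.733e+08 Pa.
In SI base units: W = 11.68 N, H = 4.733e+08 Pa, K = 5.140e-04.
Wear volume V = K·W·L/H = 5.140e-04 · 11.68 · 3.584 / 4.733e+08 = 4.546e-11 m³.

value=4.546e-11 m^3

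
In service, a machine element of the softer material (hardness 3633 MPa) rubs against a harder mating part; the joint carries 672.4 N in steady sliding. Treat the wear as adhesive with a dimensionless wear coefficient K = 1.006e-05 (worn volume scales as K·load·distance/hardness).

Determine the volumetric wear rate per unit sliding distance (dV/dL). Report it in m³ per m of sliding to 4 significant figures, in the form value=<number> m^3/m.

value=1.862e-12 m^3/m

Each operation keeps full precision. Displayed values are rounded; a lone final rounding, at four significant digits.
Hardness H = 3633 MPa = 3.633e+09 Pa.
In SI base units: W = 672.4 N, H = 3.633e+09 Pa, K = 1.006e-05.
Wear rate dV/dL = K·W/H: 1.006e-05 · 672.4 / 3.633e+09 = 1.862e-12 m³/m.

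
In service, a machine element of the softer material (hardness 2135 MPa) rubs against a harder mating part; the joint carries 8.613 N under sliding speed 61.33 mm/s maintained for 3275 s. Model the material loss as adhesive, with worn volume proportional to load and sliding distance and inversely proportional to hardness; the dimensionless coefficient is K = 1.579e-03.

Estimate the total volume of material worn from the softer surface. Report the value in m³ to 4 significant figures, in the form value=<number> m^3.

All arithmetic keeps full precision; the intermediates are shown rounded — rounded just once to 4 significant digits.
Sliding speed v = 61.33 mm/s = 0.06133 m/s. Sliding distance L = v·t = 0.06133 m/s × 3275 s = 200.9 m.
Hardness H = 2135 MPa = 2.135e+09 Pa.
Expressed in SI base units: W = 8.613 N, H = 2.135e+09 Pa, K = 1.579e-03.
Wear volume V = K·W·L/H = 1.579e-03 · 8.613 · 200.9 / 2.135e+09 = 1.279e-09 m³.

value=1.279e-09 m^3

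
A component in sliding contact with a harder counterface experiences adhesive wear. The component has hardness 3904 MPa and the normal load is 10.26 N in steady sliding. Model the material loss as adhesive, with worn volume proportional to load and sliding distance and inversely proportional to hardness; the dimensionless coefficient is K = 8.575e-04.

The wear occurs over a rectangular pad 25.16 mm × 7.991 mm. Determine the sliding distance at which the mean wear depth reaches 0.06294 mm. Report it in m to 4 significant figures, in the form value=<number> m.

All working math carries full precision. Intermediate values are printed rounded; one final rounding: 4 significant figures.
Convert: Hardness H = 3904 MPa = 3.904e+09 Pa.
Convert: Pad sides 25.16 mm × 7.991 mm = 0.02516 m × 0.007991 m. Contact area A = 0.02516 m × 0.007991 m = 2.011e-04 m².
Convert: Depth limit h_lim = 0.06294 mm = 6.294e-05 m.
In SI base units: W = 10.26 N, H = 3.904e+09 Pa, K = 8.575e-04.
Wearable volume V_lim = h_lim·A = 6.294e-05 · 2.011e-04 = 1.265e-08 m³.
Inverting, life L = V_lim·H/(K·W) = 1.265e-08 · 3.904e+09 / (8.575e-04 · 10.26) = 5615 m.

value=5615 m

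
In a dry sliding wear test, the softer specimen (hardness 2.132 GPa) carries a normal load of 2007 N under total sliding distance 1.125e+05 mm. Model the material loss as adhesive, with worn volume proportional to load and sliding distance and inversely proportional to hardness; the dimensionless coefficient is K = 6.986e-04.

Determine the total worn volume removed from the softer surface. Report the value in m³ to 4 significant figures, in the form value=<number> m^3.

value=7.398e-08 m^3

Intermediate values are displayed rounded. The algebra carries full precision — a lone final rounding to 4 significant figures.
Convert: Sliding distance L = 1.125e+05 mm = 112.5 m.
Convert: Hardness H = 2.132 GPa = 2.132e+09 Pa.
As SI base values: W = 2007 N, H = 2.132e+09 Pa, K = 6.986e-04.
By Archard's law, V = K·W·L/H = 6.986e-04 · 2007 · 112.5 / 2.132e+09 = 7.398e-08 m³.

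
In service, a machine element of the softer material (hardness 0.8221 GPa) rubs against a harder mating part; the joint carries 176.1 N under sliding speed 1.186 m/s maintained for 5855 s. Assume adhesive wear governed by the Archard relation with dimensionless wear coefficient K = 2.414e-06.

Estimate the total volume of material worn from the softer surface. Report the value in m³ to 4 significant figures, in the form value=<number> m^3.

value=3.591e-09 m^3

All working math carries full float precision; displayed values are rounded; a lone final rounding to four significant digits.
The distance L = v·t = 1.186 m/s × 5855 s = 6944 m.
Hardness H = 0.8221 GPa = 8.221e+08 Pa.
SI base units throughout: W = 176.1 N, H = 8.221e+08 Pa, K = 2.414e-06.
Volume removed: V = K·W·L/H = 2.414e-06 · 176.1 · 6944 / 8.221e+08 = 3.591e-09 m³.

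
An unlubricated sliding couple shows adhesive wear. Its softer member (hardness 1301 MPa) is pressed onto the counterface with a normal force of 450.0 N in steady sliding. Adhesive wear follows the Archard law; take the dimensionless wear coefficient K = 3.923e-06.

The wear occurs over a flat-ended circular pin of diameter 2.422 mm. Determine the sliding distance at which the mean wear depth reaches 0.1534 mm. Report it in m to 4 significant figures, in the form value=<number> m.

Intermediates are displayed rounded — all working math maintains full float precision. Rounded once at the end: four significant digits.
Hardness H = 1301 MPa = 1.301e+09 Pa.
Pin diameter d = 2.422 mm = 0.002422 m. Contact area A = π·d²/4 = π·(0.002422 m)²/4 = 4.607e-06 m².
Depth limit h_lim = 0.1534 mm = 1.534e-04 m.
Restated in SI base units: W = 450.0 N, H = 1.301e+09 Pa, K = 3.923e-06.
Volume at the limit: V_lim = h_lim·A = 1.534e-04 · 4.607e-06 = 7.067e-10 m³.
Inverting, life L = V_lim·H/(K·W) = 7.067e-10 · 1.301e+09 / (3.923e-06 · 450.0) = 520.8 m.

value=520.8 m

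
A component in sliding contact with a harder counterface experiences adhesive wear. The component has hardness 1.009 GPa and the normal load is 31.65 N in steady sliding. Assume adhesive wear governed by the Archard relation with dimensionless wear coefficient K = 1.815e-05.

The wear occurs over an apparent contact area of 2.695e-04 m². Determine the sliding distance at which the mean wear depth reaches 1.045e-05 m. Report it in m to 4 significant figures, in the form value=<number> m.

Every step runs at exact precision; shown intermediates are rounded; a single final rounding, at 4 significant figures.
Hardness H = 1.009 GPa = 1.009e+09 Pa.
SI base units throughout: W = 31.65 N, H = 1.009e+09 Pa, K = 1.815e-05.
Volume at the limit: V_lim = h_lim·A = 1.045e-05 · 2.695e-04 = 2.816e-09 m³.
So the life L = V_lim·H/(K·W) = 2.816e-09 · 1.009e+09 / (1.815e-05 · 31.65) = 4947 m.

value=4947 m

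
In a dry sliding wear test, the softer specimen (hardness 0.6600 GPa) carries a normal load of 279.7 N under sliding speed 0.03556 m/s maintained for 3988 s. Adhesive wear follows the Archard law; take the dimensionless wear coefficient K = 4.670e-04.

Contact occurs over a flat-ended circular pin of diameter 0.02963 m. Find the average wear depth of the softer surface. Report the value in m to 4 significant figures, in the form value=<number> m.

Displayed values are rounded; each operation carries exact precision, and rounded once at the end, at 4 significant digits.
Convert: The distance L = v·t = 0.03556 m/s × 3988 s = 141.8 m.
Convert: Hardness H = 0.6600 GPa = 6.600e+08 Pa.
Convert: Contact area A = π·d²/4 = π·(0.02963 m)²/4 = 6.895e-04 m².
Collected in SI base units: W = 279.7 N, H = 6.600e+08 Pa, K = 4.670e-04.
By Archard's law, V = K·W·L/H = 4.670e-04 · 279.7 · 141.8 / 6.600e+08 = 2.807e-08 m³.
Mean wear depth h = V/A = 2.807e-08 / 6.895e-04 = 4.070e-05 m.

value=4.070e-05 m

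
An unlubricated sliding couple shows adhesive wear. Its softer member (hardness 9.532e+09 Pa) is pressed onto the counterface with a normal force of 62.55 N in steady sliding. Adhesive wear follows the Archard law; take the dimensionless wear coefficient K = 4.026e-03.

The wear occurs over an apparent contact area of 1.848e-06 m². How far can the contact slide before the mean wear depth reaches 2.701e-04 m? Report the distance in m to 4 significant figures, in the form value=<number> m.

value=18.89 m

All working math runs at exact precision — displayed values are rounded; a lone final rounding: four significant digits.
In SI base units, W = 62.55 N, H = 9.532e+09 Pa, K = 4.026e-03.
At the depth limit, V_lim = h_lim·A = 2.701e-04 · 1.848e-06 = 4.991e-10 m³.
Thus life L = V_lim·H/(K·W) = 4.991e-10 · 9.532e+09 / (4.026e-03 · 62.55) = 18.89 m.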